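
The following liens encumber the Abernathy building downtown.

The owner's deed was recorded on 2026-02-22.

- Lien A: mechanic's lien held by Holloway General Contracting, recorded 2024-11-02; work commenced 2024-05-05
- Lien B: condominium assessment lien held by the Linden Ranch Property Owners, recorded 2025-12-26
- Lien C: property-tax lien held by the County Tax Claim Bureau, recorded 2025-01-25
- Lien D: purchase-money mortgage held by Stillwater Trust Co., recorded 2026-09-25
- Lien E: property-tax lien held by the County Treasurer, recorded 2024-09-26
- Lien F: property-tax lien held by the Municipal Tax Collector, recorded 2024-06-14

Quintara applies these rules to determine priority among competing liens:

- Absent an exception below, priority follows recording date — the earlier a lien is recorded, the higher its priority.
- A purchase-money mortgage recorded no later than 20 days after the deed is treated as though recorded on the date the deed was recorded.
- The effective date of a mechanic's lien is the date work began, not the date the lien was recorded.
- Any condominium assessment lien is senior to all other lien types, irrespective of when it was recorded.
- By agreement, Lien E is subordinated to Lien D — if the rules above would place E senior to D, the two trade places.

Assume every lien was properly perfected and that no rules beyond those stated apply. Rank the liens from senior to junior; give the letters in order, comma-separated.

First, effective dates: A relates back to 2024-05-05 (work commenced); D missed the 20-day window (215 days after the deed), so its recording date stands.
B is a condominium assessment lien and takes priority over every other lien.
Among the remaining liens, by effective date: A (2024-05-05), F (2024-06-14), E (2024-09-26), C (2025-01-25), D (2026-09-25).
E is senior to D before the subordination, so the two trade places.

B, A, F, D, C, E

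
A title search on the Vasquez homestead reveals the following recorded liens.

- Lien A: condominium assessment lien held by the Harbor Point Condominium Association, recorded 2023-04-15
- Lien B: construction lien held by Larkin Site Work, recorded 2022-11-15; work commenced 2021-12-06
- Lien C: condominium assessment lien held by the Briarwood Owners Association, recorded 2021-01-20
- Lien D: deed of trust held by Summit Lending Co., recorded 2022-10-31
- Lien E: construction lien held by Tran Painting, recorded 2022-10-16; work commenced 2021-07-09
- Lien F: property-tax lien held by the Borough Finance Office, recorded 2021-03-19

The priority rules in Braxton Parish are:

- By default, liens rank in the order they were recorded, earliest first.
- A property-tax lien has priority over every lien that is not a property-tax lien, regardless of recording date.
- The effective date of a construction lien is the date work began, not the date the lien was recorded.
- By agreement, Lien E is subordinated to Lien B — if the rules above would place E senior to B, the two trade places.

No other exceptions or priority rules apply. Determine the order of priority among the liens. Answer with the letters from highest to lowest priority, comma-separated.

F, C, B, E, D, A

Adjusting effective dates: B is treated as recorded 2021-12-06, the work-commencement date; E relates back to 2021-07-09 (work commenced).
As a property-tax lien, F is senior to every other lien.
The other liens, earliest effective date first: C (2021-01-20), E (2021-07-09), B (2021-12-06), D (2022-10-31), A (2023-04-15).
E would otherwise be senior to B, so under the subordination agreement E and B exchange positions.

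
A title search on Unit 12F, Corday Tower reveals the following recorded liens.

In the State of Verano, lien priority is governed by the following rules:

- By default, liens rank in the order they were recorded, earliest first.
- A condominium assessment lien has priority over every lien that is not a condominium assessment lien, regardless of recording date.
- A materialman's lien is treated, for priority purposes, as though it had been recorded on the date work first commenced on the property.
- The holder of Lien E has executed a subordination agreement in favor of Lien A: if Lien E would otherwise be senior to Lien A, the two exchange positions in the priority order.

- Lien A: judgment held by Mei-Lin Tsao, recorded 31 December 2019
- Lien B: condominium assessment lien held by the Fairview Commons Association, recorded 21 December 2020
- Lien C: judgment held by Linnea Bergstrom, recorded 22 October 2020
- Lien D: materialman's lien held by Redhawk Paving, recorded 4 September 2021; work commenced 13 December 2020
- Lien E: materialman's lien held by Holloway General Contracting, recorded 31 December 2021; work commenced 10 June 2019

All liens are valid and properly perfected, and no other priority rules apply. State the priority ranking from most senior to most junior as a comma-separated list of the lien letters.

B, A, E, C, D

Effective dates: D relates back to 13 December 2020 (work commenced); E relates back to 10 June 2019 (work commenced).
B is a condominium assessment lien, so it outranks all other liens regardless of date.
Among the remaining liens, by effective date: E (10 June 2019), A (31 December 2019), C (22 October 2020), D (13 December 2020).
E is senior to A before the subordination, so the two trade places.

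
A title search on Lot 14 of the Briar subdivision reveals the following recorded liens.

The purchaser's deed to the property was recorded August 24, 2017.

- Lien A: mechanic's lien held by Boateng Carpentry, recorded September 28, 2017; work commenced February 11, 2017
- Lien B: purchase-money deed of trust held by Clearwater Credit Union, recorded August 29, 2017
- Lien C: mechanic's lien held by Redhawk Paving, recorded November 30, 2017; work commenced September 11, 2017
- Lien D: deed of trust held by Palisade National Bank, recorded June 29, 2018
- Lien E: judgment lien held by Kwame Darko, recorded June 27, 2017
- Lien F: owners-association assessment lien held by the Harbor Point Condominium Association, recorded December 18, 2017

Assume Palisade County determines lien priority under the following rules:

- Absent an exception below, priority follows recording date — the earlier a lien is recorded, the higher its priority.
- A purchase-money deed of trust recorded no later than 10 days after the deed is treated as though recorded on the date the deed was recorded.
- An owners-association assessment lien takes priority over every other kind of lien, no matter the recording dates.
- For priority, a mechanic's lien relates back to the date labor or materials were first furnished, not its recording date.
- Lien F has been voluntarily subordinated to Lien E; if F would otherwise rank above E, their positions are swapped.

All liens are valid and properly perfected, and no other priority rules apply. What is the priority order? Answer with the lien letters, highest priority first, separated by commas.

E, A, F, B, C, D

Effective dates after the stated exceptions: A is treated as recorded February 11, 2017, the work-commencement date; B was recorded within the 10-day window, so its effective date is the deed date August 24, 2017; C's effective date is September 11, 2017, when work began.
F, as an owners-association assessment lien, has superpriority and ranks first.
The other liens, earliest effective date first: A (February 11, 2017), E (June 27, 2017), B (August 24, 2017), C (September 11, 2017), D (June 29, 2018).
Because F would otherwise rank above E, the subordination swaps them.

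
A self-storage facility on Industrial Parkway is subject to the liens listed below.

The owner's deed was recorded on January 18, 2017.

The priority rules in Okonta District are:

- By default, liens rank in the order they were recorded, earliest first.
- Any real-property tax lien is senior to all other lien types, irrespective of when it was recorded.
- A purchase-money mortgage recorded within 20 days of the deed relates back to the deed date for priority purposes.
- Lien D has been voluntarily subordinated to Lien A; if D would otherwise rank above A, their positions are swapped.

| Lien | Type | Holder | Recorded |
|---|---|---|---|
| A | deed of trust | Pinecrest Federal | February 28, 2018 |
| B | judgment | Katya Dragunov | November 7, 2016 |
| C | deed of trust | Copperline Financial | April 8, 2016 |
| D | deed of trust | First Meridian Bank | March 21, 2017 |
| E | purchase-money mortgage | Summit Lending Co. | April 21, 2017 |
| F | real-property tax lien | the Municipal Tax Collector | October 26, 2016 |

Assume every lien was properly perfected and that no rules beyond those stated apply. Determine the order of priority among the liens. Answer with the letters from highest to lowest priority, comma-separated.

Effective dates: E was recorded 93 days after the deed, outside the 20-day window, so it keeps its recording date.
F is a real-property tax lien, so it outranks all other liens regardless of date.
Ordering the rest by effective date: C (April 8, 2016), B (November 7, 2016), D (March 21, 2017), E (April 21, 2017), A (February 28, 2018).
Because D would otherwise rank above A, the subordination swaps them.

F, C, B, A, E, D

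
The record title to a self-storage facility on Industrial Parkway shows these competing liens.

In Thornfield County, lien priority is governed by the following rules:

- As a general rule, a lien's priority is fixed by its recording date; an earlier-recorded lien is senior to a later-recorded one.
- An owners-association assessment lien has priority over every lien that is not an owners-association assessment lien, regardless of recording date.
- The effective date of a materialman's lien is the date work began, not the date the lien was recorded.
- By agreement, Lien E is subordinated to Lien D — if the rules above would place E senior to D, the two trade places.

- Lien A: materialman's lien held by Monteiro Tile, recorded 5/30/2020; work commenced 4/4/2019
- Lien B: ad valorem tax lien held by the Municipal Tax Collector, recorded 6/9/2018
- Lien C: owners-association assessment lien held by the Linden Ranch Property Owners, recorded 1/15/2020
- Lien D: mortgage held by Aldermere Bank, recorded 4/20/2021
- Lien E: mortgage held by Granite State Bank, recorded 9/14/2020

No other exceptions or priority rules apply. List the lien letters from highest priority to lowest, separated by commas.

C, B, A, D, E

Adjusting effective dates: A's effective date is 4/4/2019, when work began.
C is an owners-association assessment lien, so it outranks all other liens regardless of date.
The other liens, earliest effective date first: B (6/9/2018), A (4/4/2019), E (9/14/2020), D (4/20/2021).
E would otherwise be senior to D, so under the subordination agreement E and D exchange positions.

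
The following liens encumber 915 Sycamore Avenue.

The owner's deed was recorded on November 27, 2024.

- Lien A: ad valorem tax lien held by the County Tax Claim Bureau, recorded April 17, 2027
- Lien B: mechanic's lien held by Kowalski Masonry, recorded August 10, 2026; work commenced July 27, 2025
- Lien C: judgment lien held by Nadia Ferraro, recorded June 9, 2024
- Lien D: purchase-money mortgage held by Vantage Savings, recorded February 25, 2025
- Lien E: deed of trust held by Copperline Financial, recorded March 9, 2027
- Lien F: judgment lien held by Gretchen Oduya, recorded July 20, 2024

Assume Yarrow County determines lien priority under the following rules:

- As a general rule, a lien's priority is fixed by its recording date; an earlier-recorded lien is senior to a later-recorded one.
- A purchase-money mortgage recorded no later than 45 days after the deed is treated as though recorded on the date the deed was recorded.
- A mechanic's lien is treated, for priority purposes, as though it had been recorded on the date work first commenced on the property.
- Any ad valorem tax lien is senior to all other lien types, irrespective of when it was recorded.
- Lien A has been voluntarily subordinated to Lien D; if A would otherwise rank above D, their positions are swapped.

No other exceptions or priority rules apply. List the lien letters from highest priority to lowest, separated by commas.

D, C, F, A, B, E

First, effective dates: B's effective date is July 27, 2025, when work began; D was recorded 90 days after the deed, outside the 45-day window, so it keeps its recording date.
A, as an ad valorem tax lien, has superpriority and ranks first.
The other liens, earliest effective date first: C (June 9, 2024), F (July 20, 2024), D (February 25, 2025), B (July 27, 2025), E (March 9, 2027).
A would otherwise be senior to D, so under the subordination agreement A and D exchange positions.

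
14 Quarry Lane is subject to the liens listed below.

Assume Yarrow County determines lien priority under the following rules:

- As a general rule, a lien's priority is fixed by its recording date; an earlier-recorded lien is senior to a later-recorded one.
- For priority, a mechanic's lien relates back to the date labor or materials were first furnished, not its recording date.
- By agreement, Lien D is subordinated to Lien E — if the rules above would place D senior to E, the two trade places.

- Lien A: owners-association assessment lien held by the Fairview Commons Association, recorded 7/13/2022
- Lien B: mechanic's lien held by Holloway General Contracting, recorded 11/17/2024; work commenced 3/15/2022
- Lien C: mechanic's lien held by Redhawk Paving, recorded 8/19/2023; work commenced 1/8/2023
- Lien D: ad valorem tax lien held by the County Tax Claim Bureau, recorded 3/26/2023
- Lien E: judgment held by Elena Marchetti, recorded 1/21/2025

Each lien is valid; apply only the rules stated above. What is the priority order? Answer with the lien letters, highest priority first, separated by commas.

Adjusting effective dates: B's effective date is 3/15/2022, when work began; C relates back to 1/8/2023 (work commenced).
By effective date, earliest first: B (3/15/2022), A (7/13/2022), C (1/8/2023), D (3/26/2023), E (1/21/2025).
The subordination applies — D was senior to E — so D and E swap.

B, A, C, E, D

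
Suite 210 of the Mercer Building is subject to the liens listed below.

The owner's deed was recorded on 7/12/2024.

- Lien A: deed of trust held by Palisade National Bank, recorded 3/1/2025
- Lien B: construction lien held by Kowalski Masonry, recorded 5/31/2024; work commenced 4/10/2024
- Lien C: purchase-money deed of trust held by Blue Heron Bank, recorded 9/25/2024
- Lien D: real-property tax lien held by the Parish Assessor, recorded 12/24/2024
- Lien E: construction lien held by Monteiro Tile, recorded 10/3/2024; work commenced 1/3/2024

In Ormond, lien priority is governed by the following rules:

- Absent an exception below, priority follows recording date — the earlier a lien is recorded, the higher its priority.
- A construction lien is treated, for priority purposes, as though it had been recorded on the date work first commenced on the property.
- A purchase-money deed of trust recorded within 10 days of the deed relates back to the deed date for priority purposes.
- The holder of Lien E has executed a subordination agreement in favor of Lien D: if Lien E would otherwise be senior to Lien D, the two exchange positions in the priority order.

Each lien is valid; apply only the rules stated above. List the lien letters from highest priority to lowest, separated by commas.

D, B, C, E, A

Adjusting effective dates: B relates back to 4/10/2024 (work commenced); C was recorded 75 days after the deed — beyond 10 days — so no relation-back applies; E is treated as recorded 1/3/2024, the work-commencement date.
Ordering by effective date: E (1/3/2024), B (4/10/2024), C (9/25/2024), D (12/24/2024), A (3/1/2025).
The subordination applies — E was senior to D — so E and D swap.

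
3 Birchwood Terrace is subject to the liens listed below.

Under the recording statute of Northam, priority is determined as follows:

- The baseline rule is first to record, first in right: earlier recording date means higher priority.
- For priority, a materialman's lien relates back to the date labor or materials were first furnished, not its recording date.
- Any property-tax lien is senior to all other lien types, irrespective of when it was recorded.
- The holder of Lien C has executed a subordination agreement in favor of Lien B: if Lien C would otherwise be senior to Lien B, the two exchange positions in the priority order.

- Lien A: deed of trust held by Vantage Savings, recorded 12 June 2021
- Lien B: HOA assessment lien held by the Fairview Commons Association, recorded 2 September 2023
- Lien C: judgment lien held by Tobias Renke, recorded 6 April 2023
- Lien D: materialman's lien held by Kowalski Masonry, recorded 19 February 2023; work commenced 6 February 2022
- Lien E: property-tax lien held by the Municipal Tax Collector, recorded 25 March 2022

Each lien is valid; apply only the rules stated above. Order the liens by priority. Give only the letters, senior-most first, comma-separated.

E, A, D, B, C

Effective dates after the stated exceptions: D is treated as recorded 6 February 2022, the work-commencement date.
E is a property-tax lien, so it outranks all other liens regardless of date.
Remaining liens by effective date: A (12 June 2021), D (6 February 2022), C (6 April 2023), B (2 September 2023).
C would otherwise be senior to B, so under the subordination agreement C and B exchange positions.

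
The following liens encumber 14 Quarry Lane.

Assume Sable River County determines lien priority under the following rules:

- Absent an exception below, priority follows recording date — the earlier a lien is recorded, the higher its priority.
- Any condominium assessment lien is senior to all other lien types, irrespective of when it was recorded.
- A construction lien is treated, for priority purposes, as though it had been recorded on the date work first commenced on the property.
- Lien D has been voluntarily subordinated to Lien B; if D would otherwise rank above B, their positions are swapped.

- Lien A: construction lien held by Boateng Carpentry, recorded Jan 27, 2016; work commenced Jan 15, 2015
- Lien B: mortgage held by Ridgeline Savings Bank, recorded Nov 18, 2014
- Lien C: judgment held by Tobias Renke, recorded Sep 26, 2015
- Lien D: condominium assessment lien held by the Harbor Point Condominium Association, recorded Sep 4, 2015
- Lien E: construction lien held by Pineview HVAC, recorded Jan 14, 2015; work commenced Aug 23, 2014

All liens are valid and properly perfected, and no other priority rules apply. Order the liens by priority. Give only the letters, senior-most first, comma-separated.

Adjusting effective dates: A's effective date is Jan 15, 2015, when work began; E's effective date is Aug 23, 2014, when work began.
D is a condominium assessment lien and takes priority over every other lien.
Remaining liens by effective date: E (Aug 23, 2014), B (Nov 18, 2014), A (Jan 15, 2015), C (Sep 26, 2015).
D is senior to B before the subordination, so the two trade places.

B, E, D, A, C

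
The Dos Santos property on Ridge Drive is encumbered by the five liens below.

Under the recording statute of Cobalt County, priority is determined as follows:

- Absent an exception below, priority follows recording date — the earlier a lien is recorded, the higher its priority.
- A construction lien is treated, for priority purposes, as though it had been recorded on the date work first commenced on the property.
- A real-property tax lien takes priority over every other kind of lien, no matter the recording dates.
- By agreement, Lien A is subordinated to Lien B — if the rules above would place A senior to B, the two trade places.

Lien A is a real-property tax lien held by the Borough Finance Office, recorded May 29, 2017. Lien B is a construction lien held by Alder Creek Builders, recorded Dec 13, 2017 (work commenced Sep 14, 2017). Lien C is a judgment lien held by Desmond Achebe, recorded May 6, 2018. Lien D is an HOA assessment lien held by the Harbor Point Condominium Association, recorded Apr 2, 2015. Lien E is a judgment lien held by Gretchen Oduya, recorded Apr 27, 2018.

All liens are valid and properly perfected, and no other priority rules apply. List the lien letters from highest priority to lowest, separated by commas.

Effective dates: B relates back to Sep 14, 2017 (work commenced).
A, as a real-property tax lien, has superpriority and ranks first.
Ordering the rest by effective date: D (Apr 2, 2015), B (Sep 14, 2017), E (Apr 27, 2018), C (May 6, 2018).
A is senior to B before the subordination, so the two trade places.

B, D, A, E, C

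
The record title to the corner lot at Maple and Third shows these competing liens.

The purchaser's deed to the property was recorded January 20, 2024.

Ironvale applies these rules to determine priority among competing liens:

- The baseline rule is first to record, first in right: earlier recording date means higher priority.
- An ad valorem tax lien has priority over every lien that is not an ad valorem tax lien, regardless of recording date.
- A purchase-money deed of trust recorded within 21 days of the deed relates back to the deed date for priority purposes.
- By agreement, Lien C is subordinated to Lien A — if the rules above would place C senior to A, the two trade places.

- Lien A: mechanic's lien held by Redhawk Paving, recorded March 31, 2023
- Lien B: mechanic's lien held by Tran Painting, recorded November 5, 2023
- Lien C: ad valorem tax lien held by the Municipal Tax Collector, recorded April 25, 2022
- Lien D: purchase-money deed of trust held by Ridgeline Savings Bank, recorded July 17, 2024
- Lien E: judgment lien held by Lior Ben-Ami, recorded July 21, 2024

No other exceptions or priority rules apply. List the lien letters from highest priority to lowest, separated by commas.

First, effective dates: D missed the 21-day window (179 days after the deed), so its recording date stands.
C is an ad valorem tax lien, so it outranks all other liens regardless of date.
The other liens, earliest effective date first: A (March 31, 2023), B (November 5, 2023), D (July 17, 2024), E (July 21, 2024).
Because C would otherwise rank above A, the subordination swaps them.

A, C, B, D, E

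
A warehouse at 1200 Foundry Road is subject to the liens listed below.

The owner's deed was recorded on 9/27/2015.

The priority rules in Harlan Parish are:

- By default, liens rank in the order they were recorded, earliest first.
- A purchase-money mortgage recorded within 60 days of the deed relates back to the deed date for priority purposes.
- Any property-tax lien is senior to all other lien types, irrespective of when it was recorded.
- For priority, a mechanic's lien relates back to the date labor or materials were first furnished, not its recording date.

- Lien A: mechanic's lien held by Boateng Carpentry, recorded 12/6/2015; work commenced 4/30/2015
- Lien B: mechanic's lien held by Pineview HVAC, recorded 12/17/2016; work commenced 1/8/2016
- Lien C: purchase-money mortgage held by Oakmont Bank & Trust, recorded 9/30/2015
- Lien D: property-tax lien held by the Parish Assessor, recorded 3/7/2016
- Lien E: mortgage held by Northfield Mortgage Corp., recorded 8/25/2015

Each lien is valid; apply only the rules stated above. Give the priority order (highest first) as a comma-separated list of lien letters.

D, A, E, C, B

Adjusting effective dates: A is treated as recorded 4/30/2015, the work-commencement date; B relates back to 1/8/2016 (work commenced); C was recorded within the 60-day window, so its effective date is the deed date 9/27/2015.
As a property-tax lien, D is senior to every other lien.
The other liens, earliest effective date first: A (4/30/2015), E (8/25/2015), C (9/27/2015), B (1/8/2016).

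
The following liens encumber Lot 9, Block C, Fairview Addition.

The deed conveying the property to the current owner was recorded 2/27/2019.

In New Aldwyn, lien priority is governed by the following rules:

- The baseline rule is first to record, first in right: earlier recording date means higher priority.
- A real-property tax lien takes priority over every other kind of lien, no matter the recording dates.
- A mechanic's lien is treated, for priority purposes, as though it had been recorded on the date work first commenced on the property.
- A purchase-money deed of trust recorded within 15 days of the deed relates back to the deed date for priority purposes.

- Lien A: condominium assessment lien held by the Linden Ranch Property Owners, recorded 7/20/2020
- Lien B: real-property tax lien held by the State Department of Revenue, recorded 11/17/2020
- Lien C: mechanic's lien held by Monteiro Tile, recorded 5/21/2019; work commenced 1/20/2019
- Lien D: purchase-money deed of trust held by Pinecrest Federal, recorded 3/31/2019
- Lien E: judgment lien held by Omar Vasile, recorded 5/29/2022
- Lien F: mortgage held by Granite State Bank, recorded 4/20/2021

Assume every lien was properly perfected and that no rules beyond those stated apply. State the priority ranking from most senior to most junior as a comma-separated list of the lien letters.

B, C, D, A, F, E

Adjusting effective dates: C's effective date is 1/20/2019, when work began; D missed the 15-day window (32 days after the deed), so its recording date stands.
B, as a real-property tax lien, has superpriority and ranks first.
Ordering the rest by effective date: C (1/20/2019), D (3/31/2019), A (7/20/2020), F (4/20/2021), E (5/29/2022).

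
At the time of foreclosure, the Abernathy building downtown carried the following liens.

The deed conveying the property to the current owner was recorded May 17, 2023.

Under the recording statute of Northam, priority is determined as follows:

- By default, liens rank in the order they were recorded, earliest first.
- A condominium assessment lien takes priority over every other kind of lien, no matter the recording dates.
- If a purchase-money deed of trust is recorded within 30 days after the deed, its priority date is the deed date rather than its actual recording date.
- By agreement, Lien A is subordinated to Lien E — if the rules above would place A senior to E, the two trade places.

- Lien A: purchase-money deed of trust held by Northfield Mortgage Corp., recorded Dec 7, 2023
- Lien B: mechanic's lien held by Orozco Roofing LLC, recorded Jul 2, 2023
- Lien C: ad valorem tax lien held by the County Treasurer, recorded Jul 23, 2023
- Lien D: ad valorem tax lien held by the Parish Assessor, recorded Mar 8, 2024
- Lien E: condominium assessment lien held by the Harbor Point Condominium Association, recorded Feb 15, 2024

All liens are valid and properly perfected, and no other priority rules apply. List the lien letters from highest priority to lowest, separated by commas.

E, B, C, A, D

Effective dates: A was recorded 204 days after the deed — beyond 30 days — so no relation-back applies.
As a condominium assessment lien, E is senior to every other lien.
Among the remaining liens, by effective date: B (Jul 2, 2023), C (Jul 23, 2023), A (Dec 7, 2023), D (Mar 8, 2024).
Since A is not senior to E, the subordination leaves the order unchanged.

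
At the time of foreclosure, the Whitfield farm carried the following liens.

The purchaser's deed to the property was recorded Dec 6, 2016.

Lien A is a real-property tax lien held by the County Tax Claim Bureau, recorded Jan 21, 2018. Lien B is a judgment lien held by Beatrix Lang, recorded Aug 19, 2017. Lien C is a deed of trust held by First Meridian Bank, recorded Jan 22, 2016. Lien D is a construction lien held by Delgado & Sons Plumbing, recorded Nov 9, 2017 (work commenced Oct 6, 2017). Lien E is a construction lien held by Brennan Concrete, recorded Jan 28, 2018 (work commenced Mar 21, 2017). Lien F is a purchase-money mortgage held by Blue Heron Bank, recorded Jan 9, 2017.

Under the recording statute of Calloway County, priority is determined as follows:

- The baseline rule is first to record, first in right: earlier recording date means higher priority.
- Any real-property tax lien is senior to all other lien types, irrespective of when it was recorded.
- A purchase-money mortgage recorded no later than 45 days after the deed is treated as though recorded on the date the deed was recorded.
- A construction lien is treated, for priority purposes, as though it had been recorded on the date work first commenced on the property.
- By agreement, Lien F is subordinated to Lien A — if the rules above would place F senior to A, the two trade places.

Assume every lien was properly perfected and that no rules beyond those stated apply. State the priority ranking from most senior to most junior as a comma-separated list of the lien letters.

A, C, F, E, B, D

Effective dates: D is treated as recorded Oct 6, 2017, the work-commencement date; E relates back to Mar 21, 2017 (work commenced); F relates back to the deed date Dec 6, 2016.
A, as a real-property tax lien, has superpriority and ranks first.
Among the remaining liens, by effective date: C (Jan 22, 2016), F (Dec 6, 2016), E (Mar 21, 2017), B (Aug 19, 2017), D (Oct 6, 2017).
Since F is not senior to A, the subordination leaves the order unchanged.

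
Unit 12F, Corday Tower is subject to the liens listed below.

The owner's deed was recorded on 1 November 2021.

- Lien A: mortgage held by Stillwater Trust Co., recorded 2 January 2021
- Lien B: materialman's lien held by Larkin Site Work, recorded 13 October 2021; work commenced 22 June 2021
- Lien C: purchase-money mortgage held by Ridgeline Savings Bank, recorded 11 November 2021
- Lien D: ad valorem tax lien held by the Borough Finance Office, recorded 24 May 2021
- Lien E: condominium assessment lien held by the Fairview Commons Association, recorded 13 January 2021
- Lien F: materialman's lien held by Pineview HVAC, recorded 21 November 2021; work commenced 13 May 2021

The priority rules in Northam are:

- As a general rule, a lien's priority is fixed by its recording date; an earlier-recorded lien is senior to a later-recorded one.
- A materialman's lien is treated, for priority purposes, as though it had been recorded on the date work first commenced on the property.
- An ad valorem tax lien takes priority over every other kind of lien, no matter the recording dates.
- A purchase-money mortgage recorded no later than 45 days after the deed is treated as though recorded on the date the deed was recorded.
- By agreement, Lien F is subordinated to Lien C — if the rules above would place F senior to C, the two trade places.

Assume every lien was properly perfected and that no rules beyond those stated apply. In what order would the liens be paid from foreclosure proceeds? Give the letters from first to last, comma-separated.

First, effective dates: B is treated as recorded 22 June 2021, the work-commencement date; C relates back to the deed date 1 November 2021; F's effective date is 13 May 2021, when work began.
D is an ad valorem tax lien, so it outranks all other liens regardless of date.
Among the remaining liens, by effective date: A (2 January 2021), E (13 January 2021), F (13 May 2021), B (22 June 2021), C (1 November 2021).
F is senior to C before the subordination, so the two trade places.

D, A, E, C, B, F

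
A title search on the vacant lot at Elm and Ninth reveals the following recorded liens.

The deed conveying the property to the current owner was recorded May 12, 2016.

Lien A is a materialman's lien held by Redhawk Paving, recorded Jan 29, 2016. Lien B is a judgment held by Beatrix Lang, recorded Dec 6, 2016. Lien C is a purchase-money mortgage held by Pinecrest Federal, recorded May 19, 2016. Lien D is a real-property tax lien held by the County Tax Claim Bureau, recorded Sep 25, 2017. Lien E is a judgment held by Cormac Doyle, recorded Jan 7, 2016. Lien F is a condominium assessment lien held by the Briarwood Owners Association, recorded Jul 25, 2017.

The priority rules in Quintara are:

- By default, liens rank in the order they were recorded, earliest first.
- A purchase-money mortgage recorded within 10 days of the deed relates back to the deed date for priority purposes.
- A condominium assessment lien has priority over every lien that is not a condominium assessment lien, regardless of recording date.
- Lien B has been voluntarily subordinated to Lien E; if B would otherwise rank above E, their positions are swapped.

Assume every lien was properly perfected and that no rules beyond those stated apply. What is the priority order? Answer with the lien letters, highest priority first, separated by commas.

Effective dates: C was recorded within the 10-day window, so its effective date is the deed date May 12, 2016.
F is a condominium assessment lien and takes priority over every other lien.
Remaining liens by effective date: E (Jan 7, 2016), A (Jan 29, 2016), C (May 12, 2016), B (Dec 6, 2016), D (Sep 25, 2017).
B is already junior to E, so the subordination agreement changes nothing.

F, E, A, C, B, D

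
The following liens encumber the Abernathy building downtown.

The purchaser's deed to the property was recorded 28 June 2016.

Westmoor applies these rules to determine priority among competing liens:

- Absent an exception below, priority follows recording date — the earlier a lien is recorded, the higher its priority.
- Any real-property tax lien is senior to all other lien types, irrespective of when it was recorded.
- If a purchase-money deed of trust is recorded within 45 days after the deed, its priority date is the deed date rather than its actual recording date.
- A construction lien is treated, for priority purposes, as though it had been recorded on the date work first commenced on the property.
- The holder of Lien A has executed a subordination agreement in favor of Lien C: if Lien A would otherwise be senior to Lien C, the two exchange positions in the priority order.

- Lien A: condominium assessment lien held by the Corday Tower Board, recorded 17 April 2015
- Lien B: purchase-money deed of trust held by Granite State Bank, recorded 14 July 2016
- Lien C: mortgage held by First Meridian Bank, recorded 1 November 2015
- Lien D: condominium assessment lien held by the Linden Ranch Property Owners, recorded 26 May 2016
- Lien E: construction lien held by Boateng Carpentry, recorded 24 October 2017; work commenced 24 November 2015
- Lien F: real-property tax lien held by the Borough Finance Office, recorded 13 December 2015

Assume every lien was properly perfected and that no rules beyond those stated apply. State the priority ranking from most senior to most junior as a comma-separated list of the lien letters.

Adjusting effective dates: B's effective date is the deed date, 28 June 2016; E's effective date is 24 November 2015, when work began.
As a real-property tax lien, F is senior to every other lien.
The other liens, earliest effective date first: A (17 April 2015), C (1 November 2015), E (24 November 2015), D (26 May 2016), B (28 June 2016).
Because A would otherwise rank above C, the subordination swaps them.

F, C, A, E, D, B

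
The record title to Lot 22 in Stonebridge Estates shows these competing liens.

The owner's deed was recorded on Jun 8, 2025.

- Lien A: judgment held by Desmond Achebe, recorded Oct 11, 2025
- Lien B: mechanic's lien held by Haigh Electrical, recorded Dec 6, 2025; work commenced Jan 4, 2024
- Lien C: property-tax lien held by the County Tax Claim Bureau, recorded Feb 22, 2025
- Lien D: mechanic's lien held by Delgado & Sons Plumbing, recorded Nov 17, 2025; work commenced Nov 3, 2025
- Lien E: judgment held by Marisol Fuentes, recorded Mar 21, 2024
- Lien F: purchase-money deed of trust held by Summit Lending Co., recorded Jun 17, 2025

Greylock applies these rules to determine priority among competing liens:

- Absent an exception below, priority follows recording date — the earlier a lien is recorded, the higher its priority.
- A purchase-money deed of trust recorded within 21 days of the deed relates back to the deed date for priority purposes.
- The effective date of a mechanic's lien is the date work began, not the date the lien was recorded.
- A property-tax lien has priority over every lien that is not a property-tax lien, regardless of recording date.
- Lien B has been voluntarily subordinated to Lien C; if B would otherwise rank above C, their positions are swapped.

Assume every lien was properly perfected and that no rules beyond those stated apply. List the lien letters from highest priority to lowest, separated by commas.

C, B, E, F, A, D

Adjusting effective dates: B relates back to Jan 4, 2024 (work commenced); D relates back to Nov 3, 2025 (work commenced); F relates back to the deed date Jun 8, 2025.
C, as a property-tax lien, has superpriority and ranks first.
The other liens, earliest effective date first: B (Jan 4, 2024), E (Mar 21, 2024), F (Jun 8, 2025), A (Oct 11, 2025), D (Nov 3, 2025).
B already ranks below C; the subordination has no effect.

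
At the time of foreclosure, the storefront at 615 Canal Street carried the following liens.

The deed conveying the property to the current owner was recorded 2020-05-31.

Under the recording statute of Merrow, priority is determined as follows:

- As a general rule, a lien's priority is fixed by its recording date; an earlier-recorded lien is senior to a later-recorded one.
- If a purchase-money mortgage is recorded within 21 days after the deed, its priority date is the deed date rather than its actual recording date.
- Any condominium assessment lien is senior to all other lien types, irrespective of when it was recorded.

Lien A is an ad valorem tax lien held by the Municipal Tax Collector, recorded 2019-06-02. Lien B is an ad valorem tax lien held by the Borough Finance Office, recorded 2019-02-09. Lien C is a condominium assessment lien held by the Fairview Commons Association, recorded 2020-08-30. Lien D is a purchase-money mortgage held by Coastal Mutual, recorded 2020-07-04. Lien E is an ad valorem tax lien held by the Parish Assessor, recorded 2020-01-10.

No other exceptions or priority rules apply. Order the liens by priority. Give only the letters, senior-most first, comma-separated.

Effective dates: D missed the 21-day window (34 days after the deed), so its recording date stands.
C is a condominium assessment lien and takes priority over every other lien.
Ordering the rest by effective date: B (2019-02-09), A (2019-06-02), E (2020-01-10), D (2020-07-04).

C, B, A, E, D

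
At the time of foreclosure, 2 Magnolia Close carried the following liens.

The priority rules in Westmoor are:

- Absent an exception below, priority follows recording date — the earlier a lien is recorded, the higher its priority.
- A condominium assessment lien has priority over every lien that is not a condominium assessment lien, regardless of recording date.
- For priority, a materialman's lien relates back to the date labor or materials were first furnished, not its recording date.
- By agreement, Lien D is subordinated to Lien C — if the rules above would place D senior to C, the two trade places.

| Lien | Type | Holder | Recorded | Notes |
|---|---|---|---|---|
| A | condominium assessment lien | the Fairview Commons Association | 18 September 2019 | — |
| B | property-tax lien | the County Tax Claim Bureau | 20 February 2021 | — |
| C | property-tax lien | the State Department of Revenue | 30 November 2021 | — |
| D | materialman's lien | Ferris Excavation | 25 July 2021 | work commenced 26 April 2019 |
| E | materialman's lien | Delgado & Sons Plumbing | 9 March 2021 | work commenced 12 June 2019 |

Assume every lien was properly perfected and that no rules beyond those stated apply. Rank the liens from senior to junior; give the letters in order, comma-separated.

A, C, E, B, D

Effective dates: D relates back to 26 April 2019 (work commenced); E relates back to 12 June 2019 (work commenced).
A is a condominium assessment lien and takes priority over every other lien.
Ordering the rest by effective date: D (26 April 2019), E (12 June 2019), B (20 February 2021), C (30 November 2021).
D would otherwise be senior to C, so under the subordination agreement D and C exchange positions.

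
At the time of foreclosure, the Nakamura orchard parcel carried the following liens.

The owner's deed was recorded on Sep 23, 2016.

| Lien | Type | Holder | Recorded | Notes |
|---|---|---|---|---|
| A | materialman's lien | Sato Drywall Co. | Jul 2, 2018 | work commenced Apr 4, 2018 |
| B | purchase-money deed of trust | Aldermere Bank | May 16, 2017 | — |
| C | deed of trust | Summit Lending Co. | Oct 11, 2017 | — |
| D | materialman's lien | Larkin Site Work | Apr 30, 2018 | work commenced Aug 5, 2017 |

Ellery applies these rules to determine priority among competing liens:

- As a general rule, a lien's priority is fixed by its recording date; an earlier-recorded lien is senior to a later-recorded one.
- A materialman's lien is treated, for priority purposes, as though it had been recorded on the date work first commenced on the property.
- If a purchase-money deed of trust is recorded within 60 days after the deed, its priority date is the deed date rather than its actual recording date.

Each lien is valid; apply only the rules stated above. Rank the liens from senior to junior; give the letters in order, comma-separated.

First, effective dates: A relates back to Apr 4, 2018 (work commenced); B was recorded 235 days after the deed, outside the 60-day window, so it keeps its recording date; D's effective date is Aug 5, 2017, when work began.
By effective date: B (May 16, 2017), D (Aug 5, 2017), C (Oct 11, 2017), A (Apr 4, 2018).

B, D, C, A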